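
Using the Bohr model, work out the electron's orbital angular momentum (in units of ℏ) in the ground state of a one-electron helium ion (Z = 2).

L_n = nℏ, so L/ℏ = n = 1.

1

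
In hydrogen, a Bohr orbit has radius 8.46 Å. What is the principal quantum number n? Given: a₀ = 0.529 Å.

r_n = n²a₀/Z ⇒ n² = rZ/a₀ = 8.46 × 1 / 0.529 ≈ 15.99
n = 4

4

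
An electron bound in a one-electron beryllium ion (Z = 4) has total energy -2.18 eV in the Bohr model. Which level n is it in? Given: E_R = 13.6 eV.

10

E_n = −E_R Z²/n² ⇒ n² = E_R Z²/(−E_n) = 13.6 × 4² / 2.18 ≈ 99.82
n = 10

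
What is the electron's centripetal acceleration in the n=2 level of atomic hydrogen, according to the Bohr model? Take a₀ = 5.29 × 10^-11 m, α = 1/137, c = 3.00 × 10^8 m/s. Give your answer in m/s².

r = n²a₀/Z = 2.12 × 10^-10 m, v = Zαc/n = 1.09 × 10^6 m/s
a = v²/r = (1.09 × 10^6)² / 2.12 × 10^-10 = 5.67 × 10^21 m/s²

5.67 × 10^21 m/s²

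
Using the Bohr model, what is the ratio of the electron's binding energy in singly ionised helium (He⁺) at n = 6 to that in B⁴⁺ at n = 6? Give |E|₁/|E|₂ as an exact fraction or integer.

4/25

|E| ∝ Z^2 · n^-2
|E|₁/|E|₂ = (2/5)^2 · (6/6)^-2 = 4/25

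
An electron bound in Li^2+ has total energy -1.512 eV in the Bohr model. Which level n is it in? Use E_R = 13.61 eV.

9

E_n = −E_R Z²/n² ⇒ n² = E_R Z²/(−E_n) = 13.61 × 3² / 1.512 ≈ 81.01
n = 9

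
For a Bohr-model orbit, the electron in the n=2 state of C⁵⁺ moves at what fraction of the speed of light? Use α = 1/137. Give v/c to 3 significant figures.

0.0219

v_n = Zαc/n, so v/c = Zα/n = 6 × 0.00730 / 2 = 0.0219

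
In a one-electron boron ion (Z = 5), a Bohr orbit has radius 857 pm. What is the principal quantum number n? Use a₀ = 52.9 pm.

r_n = n²a₀/Z ⇒ n² = rZ/a₀ = 857 × 5 / 52.9 ≈ 81.00
n = 9

9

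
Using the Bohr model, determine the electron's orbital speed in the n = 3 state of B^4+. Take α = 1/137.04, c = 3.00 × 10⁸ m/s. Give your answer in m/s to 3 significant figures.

3.65 × 10⁶ m/s

v_n = Zαc/n = 5 × 0.00730 × 3.00 × 10⁸ / 3
    = 3.65 × 10⁶ m/s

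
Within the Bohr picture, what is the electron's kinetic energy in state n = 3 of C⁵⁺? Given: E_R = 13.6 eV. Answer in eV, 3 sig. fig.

For a Coulomb orbit the virial theorem gives K = −E_n.
E_n = −E_R·Z²/n², so K = E_R·Z²/n² = 13.6 × 6²/3² = 54.4 eV

54.4 eV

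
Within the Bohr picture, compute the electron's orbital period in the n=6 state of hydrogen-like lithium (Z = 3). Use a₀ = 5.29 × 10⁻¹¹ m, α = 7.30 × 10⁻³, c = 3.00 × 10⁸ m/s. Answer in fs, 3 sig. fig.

3.64 fs

r = n²a₀/Z = 6²·5.29 × 10⁻¹¹/3 = 6.35 × 10⁻¹⁰ m
v = Zαc/n = 3·0.00730·3.00 × 10⁸/6 = 1.09 × 10⁶ m/s
T = 2πr/v = 3.64 × 10⁻¹⁵ s = 3.64 fs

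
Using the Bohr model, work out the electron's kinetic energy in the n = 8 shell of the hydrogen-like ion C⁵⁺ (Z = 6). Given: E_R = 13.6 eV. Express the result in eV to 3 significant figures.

7.65 eV

For a Coulomb orbit the virial theorem gives K = −E_n.
E_n = −E_R·Z²/n², so K = E_R·Z²/n² = 13.6 × 6²/8² = 7.65 eV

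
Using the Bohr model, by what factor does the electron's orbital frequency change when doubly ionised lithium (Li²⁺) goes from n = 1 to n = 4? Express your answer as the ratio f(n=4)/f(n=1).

f ∝ Z^2 · n^-3; with Z fixed, f ∝ n^-3.
f(n=4)/f(n=1) = (4/1)^-3 = 1/64

1/64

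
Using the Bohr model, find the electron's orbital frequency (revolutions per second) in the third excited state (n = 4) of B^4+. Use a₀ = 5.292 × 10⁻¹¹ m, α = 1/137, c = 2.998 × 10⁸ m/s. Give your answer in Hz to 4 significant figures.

2.571 × 10¹⁵ Hz

r = n²a₀/Z = 1.693 × 10⁻¹⁰ m, v = Zαc/n = 2.735 × 10⁶ m/s
f = v/(2πr) = 2.571 × 10¹⁵ Hz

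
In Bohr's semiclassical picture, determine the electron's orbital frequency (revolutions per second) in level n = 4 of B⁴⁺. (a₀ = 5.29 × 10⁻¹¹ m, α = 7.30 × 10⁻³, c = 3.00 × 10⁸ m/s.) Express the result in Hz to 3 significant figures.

2.57 × 10¹⁵ Hz

r = n²a₀/Z = 1.69 × 10⁻¹⁰ m, v = Zαc/n = 2.74 × 10⁶ m/s
f = v/(2πr) = 2.57 × 10¹⁵ Hz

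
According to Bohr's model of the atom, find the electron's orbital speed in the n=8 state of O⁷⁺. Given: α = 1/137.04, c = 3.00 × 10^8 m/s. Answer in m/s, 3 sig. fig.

v_n = Zαc/n = 8 × 0.00730 × 3.00 × 10^8 / 8
    = 2.19 × 10^6 m/s

2.19 × 10^6 m/s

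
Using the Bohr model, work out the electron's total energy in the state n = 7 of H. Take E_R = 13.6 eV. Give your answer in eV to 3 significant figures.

E_n = −E_R·Z²/n² = −13.6 × 1²/7² = -0.278 eV

-0.278 eV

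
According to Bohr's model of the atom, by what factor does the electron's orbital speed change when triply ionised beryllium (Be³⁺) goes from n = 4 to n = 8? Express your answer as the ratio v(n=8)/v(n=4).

v ∝ Z^1 · n^-1; with Z fixed, v ∝ n^-1.
v(n=8)/v(n=4) = (8/4)^-1 = 1/2

1/2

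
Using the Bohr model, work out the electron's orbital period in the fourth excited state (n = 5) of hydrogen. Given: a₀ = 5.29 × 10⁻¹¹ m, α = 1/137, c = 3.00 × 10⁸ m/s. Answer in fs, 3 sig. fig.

r = n²a₀/Z = 5²·5.29 × 10⁻¹¹/1 = 1.32 × 10⁻⁹ m
v = Zαc/n = 1·0.00730·3.00 × 10⁸/5 = 4.38 × 10⁵ m/s
T = 2πr/v = 1.90 × 10⁻¹⁴ s = 19.0 fs

19.0 fs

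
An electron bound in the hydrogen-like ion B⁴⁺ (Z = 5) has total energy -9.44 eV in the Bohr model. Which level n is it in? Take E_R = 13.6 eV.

E_n = −E_R Z²/n² ⇒ n² = E_R Z²/(−E_n) = 13.6 × 5² / 9.44 ≈ 36.02
n = 6

6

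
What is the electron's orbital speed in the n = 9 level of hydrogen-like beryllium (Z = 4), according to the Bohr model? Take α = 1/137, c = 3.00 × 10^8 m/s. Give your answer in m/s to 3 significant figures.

v_n = Zαc/n = 4 × 0.00730 × 3.00 × 10^8 / 9
    = 9.73 × 10^5 m/s

9.73 × 10^5 m/s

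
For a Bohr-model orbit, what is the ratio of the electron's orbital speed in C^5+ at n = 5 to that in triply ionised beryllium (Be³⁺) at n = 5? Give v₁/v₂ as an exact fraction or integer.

3/2

v ∝ Z^1 · n^-1
v₁/v₂ = (6/4)^1 · (5/5)^-1 = 3/2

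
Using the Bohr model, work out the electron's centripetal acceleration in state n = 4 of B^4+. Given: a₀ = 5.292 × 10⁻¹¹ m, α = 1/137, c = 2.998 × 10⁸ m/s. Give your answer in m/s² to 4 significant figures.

r = n²a₀/Z = 1.693 × 10⁻¹⁰ m, v = Zαc/n = 2.735 × 10⁶ m/s
a = v²/r = (2.735 × 10⁶)² / 1.693 × 10⁻¹⁰ = 4.418 × 10²² m/s²

4.418 × 10²² m/s²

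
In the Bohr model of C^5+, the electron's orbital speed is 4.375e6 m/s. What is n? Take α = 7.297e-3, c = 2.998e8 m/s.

3

v_n = Zαc/n ⇒ n = Zαc/v = 6 × 0.007297 × 2.998e8 / 4.375e6 ≈ 3.00
n = 3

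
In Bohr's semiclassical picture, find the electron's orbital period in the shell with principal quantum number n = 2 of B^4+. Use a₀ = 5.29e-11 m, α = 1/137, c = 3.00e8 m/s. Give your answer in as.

48.6 as

r = n²a₀/Z = 2²·5.29e-11/5 = 4.23e-11 m
v = Zαc/n = 5·0.00730·3.00e8/2 = 5.47e6 m/s
T = 2πr/v = 4.86e-17 s = 48.6 as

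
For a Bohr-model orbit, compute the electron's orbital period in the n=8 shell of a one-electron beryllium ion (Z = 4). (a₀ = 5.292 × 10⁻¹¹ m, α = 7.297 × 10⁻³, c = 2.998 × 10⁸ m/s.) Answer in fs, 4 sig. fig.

r = n²a₀/Z = 8²·5.292 × 10⁻¹¹/4 = 8.467 × 10⁻¹⁰ m
v = Zαc/n = 4·0.007297·2.998 × 10⁸/8 = 1.094 × 10⁶ m/s
T = 2πr/v = 4.864 × 10⁻¹⁵ s = 4.864 fs

4.864 fs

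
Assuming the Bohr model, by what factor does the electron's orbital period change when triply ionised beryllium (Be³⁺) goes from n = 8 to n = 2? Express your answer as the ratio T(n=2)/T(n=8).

1/64

T ∝ Z^-2 · n^3; with Z fixed, T ∝ n^3.
T(n=2)/T(n=8) = (2/8)^3 = 1/64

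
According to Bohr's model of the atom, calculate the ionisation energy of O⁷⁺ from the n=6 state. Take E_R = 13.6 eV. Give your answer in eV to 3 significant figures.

E_n = −E_R·Z²/n² = −13.6 × 8²/6² eV = -24.2 eV
Ionisation energy = −E_n = 24.2 eV

24.2 eV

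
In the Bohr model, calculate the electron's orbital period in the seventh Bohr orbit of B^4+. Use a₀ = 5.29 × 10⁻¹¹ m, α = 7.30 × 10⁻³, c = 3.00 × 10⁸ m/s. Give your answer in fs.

r = n²a₀/Z = 7²·5.29 × 10⁻¹¹/5 = 5.18 × 10⁻¹⁰ m
v = Zαc/n = 5·0.00730·3.00 × 10⁸/7 = 1.56 × 10⁶ m/s
T = 2πr/v = 2.08 × 10⁻¹⁵ s = 2.08 fs

2.08 fs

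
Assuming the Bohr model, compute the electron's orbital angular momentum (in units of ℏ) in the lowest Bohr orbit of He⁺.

1

L_n = nℏ, so L/ℏ = n = 1.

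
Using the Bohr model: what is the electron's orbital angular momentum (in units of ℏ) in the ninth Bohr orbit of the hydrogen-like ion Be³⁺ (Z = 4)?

9

L_n = nℏ, so L/ℏ = n = 9.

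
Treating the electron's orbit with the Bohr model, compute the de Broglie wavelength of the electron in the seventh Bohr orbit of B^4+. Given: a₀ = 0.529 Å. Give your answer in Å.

The Bohr quantisation condition is nλ = 2πr_n.
r_n = n²a₀/Z = 5.18 Å
λ = 2πr_n/n = 2π·5.18/7 = 4.65 Å

4.65 Å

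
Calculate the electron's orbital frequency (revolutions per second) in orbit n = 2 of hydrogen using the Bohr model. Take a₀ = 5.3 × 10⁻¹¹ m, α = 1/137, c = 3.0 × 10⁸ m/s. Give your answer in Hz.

8.2 × 10¹⁴ Hz

r = n²a₀/Z = 2.1 × 10⁻¹⁰ m, v = Zαc/n = 1.1 × 10⁶ m/s
f = v/(2πr) = 8.2 × 10¹⁴ Hz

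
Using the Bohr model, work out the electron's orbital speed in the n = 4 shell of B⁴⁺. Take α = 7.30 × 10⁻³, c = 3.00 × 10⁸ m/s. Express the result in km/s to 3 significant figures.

v_n = Zαc/n = 5 × 0.00730 × 3.00 × 10⁸ / 4
    = 2740 km/s

2740 km/s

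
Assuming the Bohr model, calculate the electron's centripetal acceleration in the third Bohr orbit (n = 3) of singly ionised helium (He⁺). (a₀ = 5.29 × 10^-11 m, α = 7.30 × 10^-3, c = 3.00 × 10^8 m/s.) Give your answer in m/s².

r = n²a₀/Z = 2.38 × 10^-10 m, v = Zαc/n = 1.46 × 10^6 m/s
a = v²/r = (1.46 × 10^6)² / 2.38 × 10^-10 = 8.95 × 10^21 m/s²

8.95 × 10^21 m/s²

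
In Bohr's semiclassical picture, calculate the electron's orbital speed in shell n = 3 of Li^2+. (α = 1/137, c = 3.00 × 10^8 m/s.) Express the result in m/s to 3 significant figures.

2.19 × 10^6 m/s

v_n = Zαc/n = 3 × 0.00730 × 3.00 × 10^8 / 3
    = 2.19 × 10^6 m/s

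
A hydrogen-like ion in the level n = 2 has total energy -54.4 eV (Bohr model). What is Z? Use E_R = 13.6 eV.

4

E_n = −E_R Z²/n² ⇒ Z² = −E_n n²/E_R = 54.4 × 2² / 13.6 ≈ 16.00
Z = 4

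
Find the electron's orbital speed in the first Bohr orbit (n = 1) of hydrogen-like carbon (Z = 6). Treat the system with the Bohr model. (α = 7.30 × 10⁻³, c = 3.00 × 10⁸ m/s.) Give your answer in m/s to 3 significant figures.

1.31 × 10⁷ m/s

v_n = Zαc/n = 6 × 0.00730 × 3.00 × 10⁸ / 1
    = 1.31 × 10⁷ m/s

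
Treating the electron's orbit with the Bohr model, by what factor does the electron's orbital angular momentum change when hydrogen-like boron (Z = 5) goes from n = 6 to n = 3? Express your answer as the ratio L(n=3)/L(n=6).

1/2

L = nℏ depends only on n, so L ∝ n.
L(n=3)/L(n=6) = (3/6)^1 = 1/2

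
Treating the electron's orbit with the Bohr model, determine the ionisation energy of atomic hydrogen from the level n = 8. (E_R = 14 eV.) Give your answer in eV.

0.22 eV

E_n = −E_R·Z²/n² = −14 × 1²/8² eV = -0.22 eV
Ionisation energy = −E_n = 0.22 eV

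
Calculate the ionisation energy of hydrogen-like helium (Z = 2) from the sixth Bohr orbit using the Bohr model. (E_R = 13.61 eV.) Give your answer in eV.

E_n = −E_R·Z²/n² = −13.61 × 2²/6² eV = -1.512 eV
Ionisation energy = −E_n = 1.512 eV

1.512 eV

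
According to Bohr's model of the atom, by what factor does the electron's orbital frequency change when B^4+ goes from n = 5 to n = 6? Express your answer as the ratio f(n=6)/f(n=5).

f ∝ Z^2 · n^-3; with Z fixed, f ∝ n^-3.
f(n=6)/f(n=5) = (6/5)^-3 = 125/216

125/216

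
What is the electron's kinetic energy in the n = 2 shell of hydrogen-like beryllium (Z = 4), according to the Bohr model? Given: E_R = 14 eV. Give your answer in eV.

For a Coulomb orbit the virial theorem gives K = −E_n.
E_n = −E_R·Z²/n², so K = E_R·Z²/n² = 14 × 4²/2² = 56 eV

56 eV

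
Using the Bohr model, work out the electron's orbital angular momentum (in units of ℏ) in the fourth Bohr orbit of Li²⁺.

4

L_n = nℏ, so L/ℏ = n = 4.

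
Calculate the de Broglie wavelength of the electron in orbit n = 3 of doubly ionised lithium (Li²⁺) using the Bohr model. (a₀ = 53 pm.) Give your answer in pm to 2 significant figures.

330 pm

The Bohr quantisation condition is nλ = 2πr_n.
r_n = n²a₀/Z = 160 pm
λ = 2πr_n/n = 2π·160/3 = 330 pm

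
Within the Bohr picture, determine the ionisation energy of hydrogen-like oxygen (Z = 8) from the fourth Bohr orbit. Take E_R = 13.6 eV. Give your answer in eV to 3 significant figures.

54.4 eV

E_n = −E_R·Z²/n² = −13.6 × 8²/4² eV = -54.4 eV
Ionisation energy = −E_n = 54.4 eV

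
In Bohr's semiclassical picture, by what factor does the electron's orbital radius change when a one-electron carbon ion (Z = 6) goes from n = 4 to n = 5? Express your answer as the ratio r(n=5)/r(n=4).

25/16

r ∝ Z^-1 · n^2; with Z fixed, r ∝ n^2.
r(n=5)/r(n=4) = (5/4)^2 = 25/16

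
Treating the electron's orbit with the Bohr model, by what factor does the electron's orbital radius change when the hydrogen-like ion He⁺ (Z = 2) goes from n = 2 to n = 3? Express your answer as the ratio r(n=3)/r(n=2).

9/4

r ∝ Z^-1 · n^2; with Z fixed, r ∝ n^2.
r(n=3)/r(n=2) = (3/2)^2 = 9/4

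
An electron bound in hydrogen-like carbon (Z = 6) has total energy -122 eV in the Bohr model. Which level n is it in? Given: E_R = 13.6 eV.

2

E_n = −E_R Z²/n² ⇒ n² = E_R Z²/(−E_n) = 13.6 × 6² / 122 ≈ 4.01
n = 2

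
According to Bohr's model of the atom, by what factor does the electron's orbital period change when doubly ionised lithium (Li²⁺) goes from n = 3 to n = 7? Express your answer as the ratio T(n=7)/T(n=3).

T ∝ Z^-2 · n^3; with Z fixed, T ∝ n^3.
T(n=7)/T(n=3) = (7/3)^3 = 343/27

343/27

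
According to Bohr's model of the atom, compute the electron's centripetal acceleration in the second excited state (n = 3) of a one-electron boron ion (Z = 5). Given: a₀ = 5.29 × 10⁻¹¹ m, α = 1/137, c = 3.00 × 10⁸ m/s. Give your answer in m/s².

1.40 × 10²³ m/s²

r = n²a₀/Z = 9.52 × 10⁻¹¹ m, v = Zαc/n = 3.65 × 10⁶ m/s
a = v²/r = (3.65 × 10⁶)² / 9.52 × 10⁻¹¹ = 1.40 × 10²³ m/s²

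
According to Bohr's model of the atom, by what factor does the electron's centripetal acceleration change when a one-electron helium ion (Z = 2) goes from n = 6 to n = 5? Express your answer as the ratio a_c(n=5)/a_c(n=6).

a_c ∝ Z^3 · n^-4; with Z fixed, a_c ∝ n^-4.
a_c(n=5)/a_c(n=6) = (5/6)^-4 = 1296/625

1296/625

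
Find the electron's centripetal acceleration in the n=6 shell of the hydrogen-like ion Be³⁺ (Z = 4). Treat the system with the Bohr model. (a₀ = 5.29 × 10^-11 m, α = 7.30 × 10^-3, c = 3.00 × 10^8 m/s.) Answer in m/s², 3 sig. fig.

4.48 × 10^21 m/s²

r = n²a₀/Z = 4.76 × 10^-10 m, v = Zαc/n = 1.46 × 10^6 m/s
a = v²/r = (1.46 × 10^6)² / 4.76 × 10^-10 = 4.48 × 10^21 m/s²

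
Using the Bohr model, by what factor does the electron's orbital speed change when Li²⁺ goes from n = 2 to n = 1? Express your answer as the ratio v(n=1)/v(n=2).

v ∝ Z^1 · n^-1; with Z fixed, v ∝ n^-1.
v(n=1)/v(n=2) = (1/2)^-1 = 2

2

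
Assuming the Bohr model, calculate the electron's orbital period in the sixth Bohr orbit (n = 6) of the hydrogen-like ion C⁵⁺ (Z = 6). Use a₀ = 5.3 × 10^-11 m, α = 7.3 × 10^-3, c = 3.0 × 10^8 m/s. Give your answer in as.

r = n²a₀/Z = 6²·5.3 × 10^-11/6 = 3.2 × 10^-10 m
v = Zαc/n = 6·0.0073·3.0 × 10^8/6 = 2.2 × 10^6 m/s
T = 2πr/v = 9.1 × 10^-16 s = 910 as

910 as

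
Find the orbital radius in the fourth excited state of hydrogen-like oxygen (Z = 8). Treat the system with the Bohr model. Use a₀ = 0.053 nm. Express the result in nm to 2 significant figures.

r_n = n²a₀/Z = 5² × 0.053 / 8
    = 25 × 0.053 / 8 = 0.17 nm

0.17 nm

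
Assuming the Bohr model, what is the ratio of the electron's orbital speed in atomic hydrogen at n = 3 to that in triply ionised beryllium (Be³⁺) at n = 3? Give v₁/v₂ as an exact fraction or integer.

1/4

v ∝ Z^1 · n^-1
v₁/v₂ = (1/4)^1 · (3/3)^-1 = 1/4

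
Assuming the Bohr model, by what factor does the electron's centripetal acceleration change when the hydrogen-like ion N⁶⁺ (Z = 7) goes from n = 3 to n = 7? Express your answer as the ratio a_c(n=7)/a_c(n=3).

a_c ∝ Z^3 · n^-4; with Z fixed, a_c ∝ n^-4.
a_c(n=7)/a_c(n=3) = (7/3)^-4 = 81/2401

81/2401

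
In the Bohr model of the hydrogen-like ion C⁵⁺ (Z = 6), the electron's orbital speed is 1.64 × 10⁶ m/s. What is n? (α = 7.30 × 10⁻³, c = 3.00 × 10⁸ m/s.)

v_n = Zαc/n ⇒ n = Zαc/v = 6 × 0.00730 × 3.00 × 10⁸ / 1.64 × 10⁶ ≈ 8.01
n = 8

8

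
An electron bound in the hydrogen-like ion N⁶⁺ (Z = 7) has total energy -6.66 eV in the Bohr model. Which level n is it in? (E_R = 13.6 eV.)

10

E_n = −E_R Z²/n² ⇒ n² = E_R Z²/(−E_n) = 13.6 × 7² / 6.66 ≈ 100.06
n = 10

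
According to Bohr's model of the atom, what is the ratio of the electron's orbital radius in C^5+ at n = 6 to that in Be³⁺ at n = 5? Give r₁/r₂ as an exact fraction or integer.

r ∝ Z^-1 · n^2
r₁/r₂ = (6/4)^-1 · (6/5)^2 = 24/25

24/25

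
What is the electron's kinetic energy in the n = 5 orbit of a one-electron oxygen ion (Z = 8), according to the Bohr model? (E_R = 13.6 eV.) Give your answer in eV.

For a Coulomb orbit the virial theorem gives K = −E_n.
E_n = −E_R·Z²/n², so K = E_R·Z²/n² = 13.6 × 8²/5² = 34.8 eV

34.8 eV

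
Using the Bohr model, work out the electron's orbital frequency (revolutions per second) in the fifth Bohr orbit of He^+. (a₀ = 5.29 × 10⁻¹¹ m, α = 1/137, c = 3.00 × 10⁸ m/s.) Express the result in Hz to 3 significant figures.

r = n²a₀/Z = 6.61 × 10⁻¹⁰ m, v = Zαc/n = 8.76 × 10⁵ m/s
f = v/(2πr) = 2.11 × 10¹⁴ Hz

2.11 × 10¹⁴ Hz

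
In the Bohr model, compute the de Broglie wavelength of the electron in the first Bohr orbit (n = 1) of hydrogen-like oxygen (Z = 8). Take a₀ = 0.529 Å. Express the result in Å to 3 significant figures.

0.415 Å

The Bohr quantisation condition is nλ = 2πr_n.
r_n = n²a₀/Z = 0.0661 Å
λ = 2πr_n/n = 2π·0.0661/1 = 0.415 Å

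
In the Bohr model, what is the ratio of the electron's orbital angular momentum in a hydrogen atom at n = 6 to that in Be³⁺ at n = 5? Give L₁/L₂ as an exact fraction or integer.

6/5

L = nℏ is independent of Z.
L₁/L₂ = n₁/n₂ = 6/5 = 6/5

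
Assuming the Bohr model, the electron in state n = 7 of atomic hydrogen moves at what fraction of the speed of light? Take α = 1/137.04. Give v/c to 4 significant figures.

v_n = Zαc/n, so v/c = Zα/n = 1 × 0.007297 / 7 = 0.001042

0.001042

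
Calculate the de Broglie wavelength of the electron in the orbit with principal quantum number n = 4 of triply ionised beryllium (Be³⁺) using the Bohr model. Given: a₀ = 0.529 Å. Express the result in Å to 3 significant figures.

3.32 Å

The Bohr quantisation condition is nλ = 2πr_n.
r_n = n²a₀/Z = 2.12 Å
λ = 2πr_n/n = 2π·2.12/4 = 3.32 Å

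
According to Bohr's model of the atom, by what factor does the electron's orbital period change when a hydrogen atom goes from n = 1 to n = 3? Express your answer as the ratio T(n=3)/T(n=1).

T ∝ Z^-2 · n^3; with Z fixed, T ∝ n^3.
T(n=3)/T(n=1) = (3/1)^3 = 27

27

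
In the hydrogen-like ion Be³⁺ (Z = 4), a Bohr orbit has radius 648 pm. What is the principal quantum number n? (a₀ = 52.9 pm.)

r_n = n²a₀/Z ⇒ n² = rZ/a₀ = 648 × 4 / 52.9 ≈ 49.00
n = 7

7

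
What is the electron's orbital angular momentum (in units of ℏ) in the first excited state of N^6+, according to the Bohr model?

L_n = nℏ, so L/ℏ = n = 2.

2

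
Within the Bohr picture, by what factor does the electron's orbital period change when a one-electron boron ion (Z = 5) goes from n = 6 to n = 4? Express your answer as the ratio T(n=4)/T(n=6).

T ∝ Z^-2 · n^3; with Z fixed, T ∝ n^3.
T(n=4)/T(n=6) = (4/6)^3 = 8/27

8/27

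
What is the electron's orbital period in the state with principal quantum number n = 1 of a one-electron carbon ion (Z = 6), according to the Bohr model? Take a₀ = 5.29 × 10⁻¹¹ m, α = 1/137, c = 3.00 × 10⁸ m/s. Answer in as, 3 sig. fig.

r = n²a₀/Z = 1²·5.29 × 10⁻¹¹/6 = 8.82 × 10⁻¹² m
v = Zαc/n = 6·0.00730·3.00 × 10⁸/1 = 1.31 × 10⁷ m/s
T = 2πr/v = 4.22 × 10⁻¹⁸ s = 4.22 as

4.22 as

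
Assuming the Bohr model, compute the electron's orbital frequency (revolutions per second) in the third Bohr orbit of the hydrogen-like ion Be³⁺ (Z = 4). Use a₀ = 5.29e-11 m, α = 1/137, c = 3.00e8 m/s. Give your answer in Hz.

3.90e15 Hz

r = n²a₀/Z = 1.19e-10 m, v = Zαc/n = 2.92e6 m/s
f = v/(2πr) = 3.90e15 Hz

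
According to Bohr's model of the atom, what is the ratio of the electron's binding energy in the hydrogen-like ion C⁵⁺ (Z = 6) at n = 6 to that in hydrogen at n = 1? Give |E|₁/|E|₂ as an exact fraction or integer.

1

|E| ∝ Z^2 · n^-2
|E|₁/|E|₂ = (6/1)^2 · (6/1)^-2 = 1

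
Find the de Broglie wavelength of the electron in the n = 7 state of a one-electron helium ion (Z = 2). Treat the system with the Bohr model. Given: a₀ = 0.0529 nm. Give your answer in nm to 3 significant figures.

1.16 nm

The Bohr quantisation condition is nλ = 2πr_n.
r_n = n²a₀/Z = 1.30 nm
λ = 2πr_n/n = 2π·1.30/7 = 1.16 nm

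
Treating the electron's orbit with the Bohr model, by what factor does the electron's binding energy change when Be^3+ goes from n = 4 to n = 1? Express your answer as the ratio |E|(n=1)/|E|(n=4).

|E| ∝ Z^2 · n^-2; with Z fixed, |E| ∝ n^-2.
|E|(n=1)/|E|(n=4) = (1/4)^-2 = 16

16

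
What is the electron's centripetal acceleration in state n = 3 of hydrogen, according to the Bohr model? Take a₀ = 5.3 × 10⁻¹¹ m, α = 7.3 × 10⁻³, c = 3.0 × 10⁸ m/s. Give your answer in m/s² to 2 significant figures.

1.1 × 10²¹ m/s²

r = n²a₀/Z = 4.8 × 10⁻¹⁰ m, v = Zαc/n = 7.3 × 10⁵ m/s
a = v²/r = (7.3 × 10⁵)² / 4.8 × 10⁻¹⁰ = 1.1 × 10²¹ m/s²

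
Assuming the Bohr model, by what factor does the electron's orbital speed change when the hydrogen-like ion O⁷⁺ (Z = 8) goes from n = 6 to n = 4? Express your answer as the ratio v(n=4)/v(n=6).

3/2

v ∝ Z^1 · n^-1; with Z fixed, v ∝ n^-1.
v(n=4)/v(n=6) = (4/6)^-1 = 3/2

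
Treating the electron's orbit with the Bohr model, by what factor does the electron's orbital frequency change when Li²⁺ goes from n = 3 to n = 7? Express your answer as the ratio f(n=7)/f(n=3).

f ∝ Z^2 · n^-3; with Z fixed, f ∝ n^-3.
f(n=7)/f(n=3) = (7/3)^-3 = 27/343

27/343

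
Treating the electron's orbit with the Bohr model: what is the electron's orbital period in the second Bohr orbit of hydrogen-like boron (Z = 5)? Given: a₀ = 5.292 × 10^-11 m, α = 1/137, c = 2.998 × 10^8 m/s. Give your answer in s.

4.862 × 10^-17 s

r = n²a₀/Z = 2²·5.292 × 10^-11/5 = 4.234 × 10^-11 m
v = Zαc/n = 5·0.007299·2.998 × 10^8/2 = 5.471 × 10^6 m/s
T = 2πr/v = 4.862 × 10^-17 s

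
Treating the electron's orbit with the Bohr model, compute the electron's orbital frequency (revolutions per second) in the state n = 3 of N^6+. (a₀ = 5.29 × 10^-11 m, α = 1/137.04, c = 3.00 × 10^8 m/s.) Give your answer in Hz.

1.20 × 10^16 Hz

r = n²a₀/Z = 6.80 × 10^-11 m, v = Zαc/n = 5.11 × 10^6 m/s
f = v/(2πr) = 1.20 × 10^16 Hz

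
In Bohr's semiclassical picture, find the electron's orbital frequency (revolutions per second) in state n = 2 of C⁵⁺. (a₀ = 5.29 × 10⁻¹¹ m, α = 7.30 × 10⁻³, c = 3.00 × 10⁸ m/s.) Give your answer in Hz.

2.96 × 10¹⁶ Hz

r = n²a₀/Z = 3.53 × 10⁻¹¹ m, v = Zαc/n = 6.57 × 10⁶ m/s
f = v/(2πr) = 2.96 × 10¹⁶ Hz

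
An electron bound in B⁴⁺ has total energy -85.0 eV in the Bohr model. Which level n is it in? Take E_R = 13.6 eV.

2

E_n = −E_R Z²/n² ⇒ n² = E_R Z²/(−E_n) = 13.6 × 5² / 85.0 ≈ 4.00
n = 2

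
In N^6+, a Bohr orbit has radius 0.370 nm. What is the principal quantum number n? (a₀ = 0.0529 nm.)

7

r_n = n²a₀/Z ⇒ n² = rZ/a₀ = 0.370 × 7 / 0.0529 ≈ 48.96
n = 7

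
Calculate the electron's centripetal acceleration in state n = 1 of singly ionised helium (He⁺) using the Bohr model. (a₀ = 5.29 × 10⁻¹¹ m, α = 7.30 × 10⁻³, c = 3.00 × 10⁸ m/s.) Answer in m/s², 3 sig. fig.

r = n²a₀/Z = 2.65 × 10⁻¹¹ m, v = Zαc/n = 4.38 × 10⁶ m/s
a = v²/r = (4.38 × 10⁶)² / 2.65 × 10⁻¹¹ = 7.25 × 10²³ m/s²

7.25 × 10²³ m/s²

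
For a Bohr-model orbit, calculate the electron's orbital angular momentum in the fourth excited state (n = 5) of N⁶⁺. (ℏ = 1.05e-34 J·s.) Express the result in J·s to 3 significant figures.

L_n = nℏ = 5 × 1.05e-34 = 5.25e-34 J·s

5.25e-34 J·s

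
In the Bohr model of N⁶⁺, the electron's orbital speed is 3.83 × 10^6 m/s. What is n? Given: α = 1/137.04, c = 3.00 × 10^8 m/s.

v_n = Zαc/n ⇒ n = Zαc/v = 7 × 0.00730 × 3.00 × 10^8 / 3.83 × 10^6 ≈ 4.00
n = 4

4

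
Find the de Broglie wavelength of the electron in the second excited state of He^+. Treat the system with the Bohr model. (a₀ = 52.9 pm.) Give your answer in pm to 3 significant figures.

499 pm

The Bohr quantisation condition is nλ = 2πr_n.
r_n = n²a₀/Z = 238 pm
λ = 2πr_n/n = 2π·238/3 = 499 pm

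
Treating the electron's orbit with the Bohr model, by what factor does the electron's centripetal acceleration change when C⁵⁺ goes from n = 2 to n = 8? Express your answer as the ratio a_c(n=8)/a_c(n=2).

a_c ∝ Z^3 · n^-4; with Z fixed, a_c ∝ n^-4.
a_c(n=8)/a_c(n=2) = (8/2)^-4 = 1/256

1/256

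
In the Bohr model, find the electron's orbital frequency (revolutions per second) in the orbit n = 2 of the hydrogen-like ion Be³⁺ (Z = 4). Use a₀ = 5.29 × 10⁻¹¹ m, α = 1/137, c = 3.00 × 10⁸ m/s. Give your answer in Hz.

1.32 × 10¹⁶ Hz

r = n²a₀/Z = 5.29 × 10⁻¹¹ m, v = Zαc/n = 4.38 × 10⁶ m/s
f = v/(2πr) = 1.32 × 10¹⁶ Hz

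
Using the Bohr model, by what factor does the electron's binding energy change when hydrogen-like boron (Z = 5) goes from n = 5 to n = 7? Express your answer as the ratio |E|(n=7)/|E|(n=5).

|E| ∝ Z^2 · n^-2; with Z fixed, |E| ∝ n^-2.
|E|(n=7)/|E|(n=5) = (7/5)^-2 = 25/49

25/49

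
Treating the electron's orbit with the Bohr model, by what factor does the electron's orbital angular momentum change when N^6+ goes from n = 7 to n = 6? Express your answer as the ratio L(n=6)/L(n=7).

6/7

L = nℏ depends only on n, so L ∝ n.
L(n=6)/L(n=7) = (6/7)^1 = 6/7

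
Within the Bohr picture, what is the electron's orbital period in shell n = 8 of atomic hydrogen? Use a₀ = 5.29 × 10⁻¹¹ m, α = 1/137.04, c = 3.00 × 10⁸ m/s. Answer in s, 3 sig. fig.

7.77 × 10⁻¹⁴ s

r = n²a₀/Z = 8²·5.29 × 10⁻¹¹/1 = 3.39 × 10⁻⁹ m
v = Zαc/n = 1·0.00730·3.00 × 10⁸/8 = 2.74 × 10⁵ m/s
T = 2πr/v = 7.77 × 10⁻¹⁴ s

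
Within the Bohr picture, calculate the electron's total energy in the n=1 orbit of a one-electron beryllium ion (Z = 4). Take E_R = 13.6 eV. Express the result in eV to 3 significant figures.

-218 eV

E_n = −E_R·Z²/n² = −13.6 × 4²/1² = -218 eV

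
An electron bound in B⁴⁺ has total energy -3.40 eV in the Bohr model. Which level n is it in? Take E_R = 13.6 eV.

E_n = −E_R Z²/n² ⇒ n² = E_R Z²/(−E_n) = 13.6 × 5² / 3.40 ≈ 100.00
n = 10

10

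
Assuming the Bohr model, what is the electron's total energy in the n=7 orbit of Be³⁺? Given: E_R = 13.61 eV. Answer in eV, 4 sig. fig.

-4.444 eV

E_n = −E_R·Z²/n² = −13.61 × 4²/7² = -4.444 eV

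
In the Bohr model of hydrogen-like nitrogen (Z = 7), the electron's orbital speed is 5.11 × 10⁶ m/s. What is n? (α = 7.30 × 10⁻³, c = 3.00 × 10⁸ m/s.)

v_n = Zαc/n ⇒ n = Zαc/v = 7 × 0.00730 × 3.00 × 10⁸ / 5.11 × 10⁶ ≈ 3.00
n = 3

3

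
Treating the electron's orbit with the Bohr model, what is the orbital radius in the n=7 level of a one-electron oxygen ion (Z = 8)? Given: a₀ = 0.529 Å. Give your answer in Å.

r_n = n²a₀/Z = 7² × 0.529 / 8
    = 49 × 0.529 / 8 = 3.24 Å

3.24 Å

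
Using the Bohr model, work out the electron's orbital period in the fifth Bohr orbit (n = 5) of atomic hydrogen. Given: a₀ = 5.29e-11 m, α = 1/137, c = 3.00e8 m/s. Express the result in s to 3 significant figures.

r = n²a₀/Z = 5²·5.29e-11/1 = 1.32e-9 m
v = Zαc/n = 1·0.00730·3.00e8/5 = 4.38e5 m/s
T = 2πr/v = 1.90e-14 s

1.90e-14 s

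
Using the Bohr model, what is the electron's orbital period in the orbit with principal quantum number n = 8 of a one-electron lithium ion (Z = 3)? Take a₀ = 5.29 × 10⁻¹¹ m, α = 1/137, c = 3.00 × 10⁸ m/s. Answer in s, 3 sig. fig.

8.63 × 10⁻¹⁵ s

r = n²a₀/Z = 8²·5.29 × 10⁻¹¹/3 = 1.13 × 10⁻⁹ m
v = Zαc/n = 3·0.00730·3.00 × 10⁸/8 = 8.21 × 10⁵ m/s
T = 2πr/v = 8.63 × 10⁻¹⁵ s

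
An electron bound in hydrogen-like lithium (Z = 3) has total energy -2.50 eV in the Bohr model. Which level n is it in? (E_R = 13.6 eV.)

7

E_n = −E_R Z²/n² ⇒ n² = E_R Z²/(−E_n) = 13.6 × 3² / 2.50 ≈ 48.96
n = 7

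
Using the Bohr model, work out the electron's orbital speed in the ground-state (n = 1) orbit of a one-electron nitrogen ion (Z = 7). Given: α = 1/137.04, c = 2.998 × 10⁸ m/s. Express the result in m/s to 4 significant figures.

v_n = Zαc/n = 7 × 0.007297 × 2.998 × 10⁸ / 1
    = 1.531 × 10⁷ m/s

1.531 × 10⁷ m/s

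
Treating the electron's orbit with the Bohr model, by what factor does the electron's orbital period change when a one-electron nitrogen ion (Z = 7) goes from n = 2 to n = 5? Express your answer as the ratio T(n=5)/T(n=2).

T ∝ Z^-2 · n^3; with Z fixed, T ∝ n^3.
T(n=5)/T(n=2) = (5/2)^3 = 125/8

125/8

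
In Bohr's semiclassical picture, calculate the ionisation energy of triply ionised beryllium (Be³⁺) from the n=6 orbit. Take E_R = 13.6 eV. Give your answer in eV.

E_n = −E_R·Z²/n² = −13.6 × 4²/6² eV = -6.04 eV
Ionisation energy = −E_n = 6.04 eV

6.04 eV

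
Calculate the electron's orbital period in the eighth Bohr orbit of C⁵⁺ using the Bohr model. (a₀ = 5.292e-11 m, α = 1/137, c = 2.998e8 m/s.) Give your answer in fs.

2.161 fs

r = n²a₀/Z = 8²·5.292e-11/6 = 5.645e-10 m
v = Zαc/n = 6·0.007299·2.998e8/8 = 1.641e6 m/s
T = 2πr/v = 2.161e-15 s = 2.161 fs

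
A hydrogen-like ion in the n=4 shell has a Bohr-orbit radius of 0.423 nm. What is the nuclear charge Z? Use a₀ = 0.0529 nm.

r_n = n²a₀/Z ⇒ Z = n²a₀/r = 4² × 0.0529 / 0.423 ≈ 2.00
Z = 2

2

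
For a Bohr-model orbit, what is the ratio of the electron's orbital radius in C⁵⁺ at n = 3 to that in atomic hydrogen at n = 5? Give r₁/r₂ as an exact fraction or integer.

r ∝ Z^-1 · n^2
r₁/r₂ = (6/1)^-1 · (3/5)^2 = 3/50

3/50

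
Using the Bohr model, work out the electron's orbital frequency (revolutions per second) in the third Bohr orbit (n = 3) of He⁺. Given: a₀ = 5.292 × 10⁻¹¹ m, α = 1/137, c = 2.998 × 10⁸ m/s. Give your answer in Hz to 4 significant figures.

r = n²a₀/Z = 2.381 × 10⁻¹⁰ m, v = Zαc/n = 1.459 × 10⁶ m/s
f = v/(2πr) = 9.750 × 10¹⁴ Hz

9.750 × 10¹⁴ Hz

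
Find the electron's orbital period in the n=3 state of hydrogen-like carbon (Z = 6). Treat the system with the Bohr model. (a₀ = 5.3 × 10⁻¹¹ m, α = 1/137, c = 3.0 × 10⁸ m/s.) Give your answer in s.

1.1 × 10⁻¹⁶ s

r = n²a₀/Z = 3²·5.3 × 10⁻¹¹/6 = 8.0 × 10⁻¹¹ m
v = Zαc/n = 6·0.0073·3.0 × 10⁸/3 = 4.4 × 10⁶ m/s
T = 2πr/v = 1.1 × 10⁻¹⁶ s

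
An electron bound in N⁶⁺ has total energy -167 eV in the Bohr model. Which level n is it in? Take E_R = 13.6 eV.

2

E_n = −E_R Z²/n² ⇒ n² = E_R Z²/(−E_n) = 13.6 × 7² / 167 ≈ 3.99
n = 2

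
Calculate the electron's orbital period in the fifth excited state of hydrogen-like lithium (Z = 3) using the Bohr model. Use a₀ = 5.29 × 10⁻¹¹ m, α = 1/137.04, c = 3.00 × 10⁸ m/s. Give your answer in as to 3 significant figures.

3640 as

r = n²a₀/Z = 6²·5.29 × 10⁻¹¹/3 = 6.35 × 10⁻¹⁰ m
v = Zαc/n = 3·0.00730·3.00 × 10⁸/6 = 1.09 × 10⁶ m/s
T = 2πr/v = 3.64 × 10⁻¹⁵ s = 3640 as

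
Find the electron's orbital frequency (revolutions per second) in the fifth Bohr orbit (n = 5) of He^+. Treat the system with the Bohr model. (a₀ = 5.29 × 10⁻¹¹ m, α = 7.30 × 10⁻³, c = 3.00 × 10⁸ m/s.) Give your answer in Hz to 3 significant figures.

r = n²a₀/Z = 6.61 × 10⁻¹⁰ m, v = Zαc/n = 8.76 × 10⁵ m/s
f = v/(2πr) = 2.11 × 10¹⁴ Hz

2.11 × 10¹⁴ Hz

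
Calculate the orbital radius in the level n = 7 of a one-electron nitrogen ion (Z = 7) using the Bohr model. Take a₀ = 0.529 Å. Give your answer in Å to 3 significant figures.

3.70 Å

r_n = n²a₀/Z = 7² × 0.529 / 7
    = 49 × 0.529 / 7 = 3.70 Å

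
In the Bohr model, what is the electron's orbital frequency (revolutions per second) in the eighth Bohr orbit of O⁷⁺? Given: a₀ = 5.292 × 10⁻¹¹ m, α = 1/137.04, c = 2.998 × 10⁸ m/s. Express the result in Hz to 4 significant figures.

8.224 × 10¹⁴ Hz

r = n²a₀/Z = 4.234 × 10⁻¹⁰ m, v = Zαc/n = 2.188 × 10⁶ m/s
f = v/(2πr) = 8.224 × 10¹⁴ Hz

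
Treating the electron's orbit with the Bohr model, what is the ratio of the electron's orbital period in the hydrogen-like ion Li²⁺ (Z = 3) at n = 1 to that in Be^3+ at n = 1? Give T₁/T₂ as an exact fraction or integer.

16/9

T ∝ Z^-2 · n^3
T₁/T₂ = (3/4)^-2 · (1/1)^3 = 16/9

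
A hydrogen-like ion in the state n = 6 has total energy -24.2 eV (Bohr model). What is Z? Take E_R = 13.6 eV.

E_n = −E_R Z²/n² ⇒ Z² = −E_n n²/E_R = 24.2 × 6² / 13.6 ≈ 64.06
Z = 8

8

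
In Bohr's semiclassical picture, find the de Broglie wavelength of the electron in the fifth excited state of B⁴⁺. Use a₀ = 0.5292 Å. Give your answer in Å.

3.990 Å

The Bohr quantisation condition is nλ = 2πr_n.
r_n = n²a₀/Z = 3.810 Å
λ = 2πr_n/n = 2π·3.810/6 = 3.990 Å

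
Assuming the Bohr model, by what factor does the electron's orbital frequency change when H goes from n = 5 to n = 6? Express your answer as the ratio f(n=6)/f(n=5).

125/216

f ∝ Z^2 · n^-3; with Z fixed, f ∝ n^-3.
f(n=6)/f(n=5) = (6/5)^-3 = 125/216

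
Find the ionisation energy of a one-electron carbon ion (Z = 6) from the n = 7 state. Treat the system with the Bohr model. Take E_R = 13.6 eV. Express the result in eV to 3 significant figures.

E_n = −E_R·Z²/n² = −13.6 × 6²/7² eV = -9.99 eV
Ionisation energy = −E_n = 9.99 eV

9.99 eV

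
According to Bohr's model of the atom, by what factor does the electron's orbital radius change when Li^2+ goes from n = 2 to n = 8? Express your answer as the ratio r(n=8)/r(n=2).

r ∝ Z^-1 · n^2; with Z fixed, r ∝ n^2.
r(n=8)/r(n=2) = (8/2)^2 = 16

16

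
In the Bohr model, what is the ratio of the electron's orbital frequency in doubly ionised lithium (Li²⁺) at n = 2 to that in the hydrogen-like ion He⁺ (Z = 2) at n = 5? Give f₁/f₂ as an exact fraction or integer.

f ∝ Z^2 · n^-3
f₁/f₂ = (3/2)^2 · (2/5)^-3 = 1125/32

1125/32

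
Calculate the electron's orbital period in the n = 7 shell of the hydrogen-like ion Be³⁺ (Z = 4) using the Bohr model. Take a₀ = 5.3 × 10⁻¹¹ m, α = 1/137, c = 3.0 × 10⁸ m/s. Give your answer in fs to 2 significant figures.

r = n²a₀/Z = 7²·5.3 × 10⁻¹¹/4 = 6.5 × 10⁻¹⁰ m
v = Zαc/n = 4·0.0073·3.0 × 10⁸/7 = 1.3 × 10⁶ m/s
T = 2πr/v = 3.3 × 10⁻¹⁵ s = 3.3 fs

3.3 fs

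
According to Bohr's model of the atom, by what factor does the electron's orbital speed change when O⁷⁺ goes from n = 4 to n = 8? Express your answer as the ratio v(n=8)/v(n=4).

v ∝ Z^1 · n^-1; with Z fixed, v ∝ n^-1.
v(n=8)/v(n=4) = (8/4)^-1 = 1/2

1/2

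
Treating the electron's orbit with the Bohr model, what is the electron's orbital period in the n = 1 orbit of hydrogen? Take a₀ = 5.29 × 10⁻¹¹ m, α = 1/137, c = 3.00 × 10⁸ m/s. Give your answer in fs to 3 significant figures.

0.152 fs

r = n²a₀/Z = 1²·5.29 × 10⁻¹¹/1 = 5.29 × 10⁻¹¹ m
v = Zαc/n = 1·0.00730·3.00 × 10⁸/1 = 2.19 × 10⁶ m/s
T = 2πr/v = 1.52 × 10⁻¹⁶ s = 0.152 fs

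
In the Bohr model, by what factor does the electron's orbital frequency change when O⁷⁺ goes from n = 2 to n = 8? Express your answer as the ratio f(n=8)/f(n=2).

1/64

f ∝ Z^2 · n^-3; with Z fixed, f ∝ n^-3.
f(n=8)/f(n=2) = (8/2)^-3 = 1/64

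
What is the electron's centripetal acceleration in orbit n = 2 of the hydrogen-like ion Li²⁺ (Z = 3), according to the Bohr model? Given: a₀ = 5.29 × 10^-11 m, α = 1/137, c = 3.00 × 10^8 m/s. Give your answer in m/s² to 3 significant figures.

r = n²a₀/Z = 7.05 × 10^-11 m, v = Zαc/n = 3.28 × 10^6 m/s
a = v²/r = (3.28 × 10^6)² / 7.05 × 10^-11 = 1.53 × 10^23 m/s²

1.53 × 10^23 m/s²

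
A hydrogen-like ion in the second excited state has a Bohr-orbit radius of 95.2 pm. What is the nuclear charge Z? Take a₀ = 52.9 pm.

r_n = n²a₀/Z ⇒ Z = n²a₀/r = 3² × 52.9 / 95.2 ≈ 5.00
Z = 5

5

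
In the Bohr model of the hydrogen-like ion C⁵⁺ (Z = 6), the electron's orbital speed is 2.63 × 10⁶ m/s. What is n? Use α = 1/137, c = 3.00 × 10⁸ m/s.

5

v_n = Zαc/n ⇒ n = Zαc/v = 6 × 0.00730 × 3.00 × 10⁸ / 2.63 × 10⁶ ≈ 5.00
n = 5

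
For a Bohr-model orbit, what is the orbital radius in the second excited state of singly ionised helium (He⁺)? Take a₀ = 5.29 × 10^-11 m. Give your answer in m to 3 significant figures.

r_n = n²a₀/Z = 3² × 5.29 × 10^-11 / 2
    = 9 × 5.29 × 10^-11 / 2 = 2.38 × 10^-10 m

2.38 × 10^-10 m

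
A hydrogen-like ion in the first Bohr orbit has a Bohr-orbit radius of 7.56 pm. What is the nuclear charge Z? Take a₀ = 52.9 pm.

7

r_n = n²a₀/Z ⇒ Z = n²a₀/r = 1² × 52.9 / 7.56 ≈ 7.00
Z = 7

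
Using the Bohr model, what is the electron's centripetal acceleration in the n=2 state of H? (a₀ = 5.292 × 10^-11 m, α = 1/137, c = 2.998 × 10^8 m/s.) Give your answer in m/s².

r = n²a₀/Z = 2.117 × 10^-10 m, v = Zαc/n = 1.094 × 10^6 m/s
a = v²/r = (1.094 × 10^6)² / 2.117 × 10^-10 = 5.656 × 10^21 m/s²

5.656 × 10^21 m/s²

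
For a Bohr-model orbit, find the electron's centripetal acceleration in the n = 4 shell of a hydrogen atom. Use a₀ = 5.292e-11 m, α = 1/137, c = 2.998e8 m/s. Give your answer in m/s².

3.535e20 m/s²

r = n²a₀/Z = 8.467e-10 m, v = Zαc/n = 5.471e5 m/s
a = v²/r = (5.471e5)² / 8.467e-10 = 3.535e20 m/s²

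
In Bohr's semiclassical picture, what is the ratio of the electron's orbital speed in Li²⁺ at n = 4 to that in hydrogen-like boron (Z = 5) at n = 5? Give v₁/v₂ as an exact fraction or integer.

3/4

v ∝ Z^1 · n^-1
v₁/v₂ = (3/5)^1 · (4/5)^-1 = 3/4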